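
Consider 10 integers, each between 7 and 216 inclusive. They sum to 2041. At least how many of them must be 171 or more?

8

If only k of them are at least 171, the other 10 − k are at most 170, so the total is at most k·216 + (10 − k)·170.
This must reach 2041, so k·216 + (10 − k)·170 ≥ 2041, giving k ≥ 8.
Exactly 8 works: 8 values at 216 and 2 at 170 total 2068; lower one of the high values by 27 (still ≥ 171) to hit 2041.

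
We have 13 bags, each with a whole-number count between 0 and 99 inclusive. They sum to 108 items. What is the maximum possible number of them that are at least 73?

1

Suppose k of them are at least 73. Those contribute at least 73 each and the other 13 − k at least 0 each.
So the total is at least 73k + 0(13 − k) = 0 + 73k. This must be ≤ 108, giving k ≤ 1.
k = 1 is achieved by 1 value at 73 and 12 at 0, total 73; add 35 to one value (staying below 73) to reach 108.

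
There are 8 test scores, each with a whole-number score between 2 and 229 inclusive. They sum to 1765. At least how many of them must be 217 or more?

3

If only k of them are at least 217, the other 8 − k are at most 216, so the total is at most k·229 + (8 − k)·216.
This must reach 1765, so k·229 + (8 − k)·216 ≥ 1765, giving k ≥ 3.
Exactly 3 works: 3 values at 229 and 5 at 216 total 1767; lower one of the high values by 2 (still ≥ 217) to hit 1765.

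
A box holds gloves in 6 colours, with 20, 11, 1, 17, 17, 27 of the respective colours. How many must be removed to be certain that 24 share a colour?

90

In the worst case you take as many as possible of each colour without reaching 24: 20 + 11 + 1 + 17 + 17 + 23 = 89.
The next one must give 24 of some colour, so 89 + 1 = 90.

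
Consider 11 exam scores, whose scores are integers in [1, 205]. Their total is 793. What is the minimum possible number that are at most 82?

Each value above 82 is at least 83, contributing at least 83 − 1 = 82 above the floor 1.
The sum exceeds the floor total 11 by 782, so at most ⌊782/82⌋ = 9 exceed 82, and at least 2 are ≤ 82.
Exactly 2 works: 2 values at 1 and 9 at 83 total 749; raise one of the low values by 44 (still ≤ 82) to hit 793.

2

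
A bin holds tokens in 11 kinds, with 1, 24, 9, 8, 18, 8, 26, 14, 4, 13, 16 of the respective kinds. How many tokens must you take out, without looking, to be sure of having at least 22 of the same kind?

134

In the worst case you take as many as possible of each kind without reaching 22: 1 + 21 + 9 + 8 + 18 + 8 + 21 + 14 + 4 + 13 + 16 = 133.
The next one must give 22 of some kind, so 133 + 1 = 134.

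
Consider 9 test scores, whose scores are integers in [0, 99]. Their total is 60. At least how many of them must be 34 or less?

8

If only k of them are at most 34, the other 9 − k are at least 35, so the total is at least (9 − k)·35 + k·0.
This is ≤ 60, so (9 − k)·35 + 0k ≤ 60, which gives k ≥ 8.
Exactly 8 works: 8 values at 0 and 1 at 35 total 35; raise one of the low values by 25 (still ≤ 34) to hit 60.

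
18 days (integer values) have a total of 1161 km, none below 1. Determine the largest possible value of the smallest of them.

If every one of the 18 were at least 65, the total would be at least 18 × 65 = 1170 > 1161.
Achievable: 9 of them at 64 and 9 at 65 total 1161.

64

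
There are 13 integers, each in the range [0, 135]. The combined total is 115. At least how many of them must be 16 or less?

Each value above 16 is at least 17, contributing at least 17 − 0 = 17 above the floor 0.
The sum exceeds the floor total 0 by 115, so at most ⌊115/17⌋ = 6 exceed 16, and at least 7 are ≤ 16.
Exactly 7 works: 7 values at 0 and 6 at 17 total 102; raise one of the low values by 13 (still ≤ 16) to hit 115.

7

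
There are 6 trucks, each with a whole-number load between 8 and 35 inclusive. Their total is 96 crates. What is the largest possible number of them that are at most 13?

5

Suppose k of them are at most 13. Those contribute at most 13 each and the rest at most 35 each.
So the total is at most 13k + 35(6 − k) = 210 − 22k. This must still be ≥ 96, so k ≤ 5.
k = 5 is achieved by 5 values at 13 and 1 at 35, total 100; lower one of the 35's by 4 (still > 13) to reach 96.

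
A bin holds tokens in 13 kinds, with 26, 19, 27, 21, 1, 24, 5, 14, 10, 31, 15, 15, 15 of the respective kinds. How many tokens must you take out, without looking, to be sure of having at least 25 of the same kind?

212

In the worst case you take as many as possible of each kind without reaching 25: 24 + 19 + 24 + 21 + 1 + 24 + 5 + 14 + 10 + 24 + 15 + 15 + 15 = 211.
The next one must give 25 of some kind, so 211 + 1 = 212.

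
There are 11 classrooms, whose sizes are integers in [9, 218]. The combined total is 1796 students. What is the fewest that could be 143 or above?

If only k of them are at least 143, the other 11 − k are at most 142, so the total is at most k·218 + (11 − k)·142.
This must reach 1796, so k·218 + (11 − k)·142 ≥ 1796, giving k ≥ 4.
Exactly 4 works: 4 values at 218 and 7 at 142 total 1866; lower one of the high values by 70 (still ≥ 143) to hit 1796.

4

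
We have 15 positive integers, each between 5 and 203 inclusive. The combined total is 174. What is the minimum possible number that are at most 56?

If only k of them are at most 56, the other 15 − k are at least 57, so the total is at least (15 − k)·57 + k·5.
This is ≤ 174, so (15 − k)·57 + 5k ≤ 174, which gives k ≥ 14.
Exactly 14 works: 14 values at 5 and 1 at 57 total 127; raise one of the low values by 47 (still ≤ 56) to hit 174.

14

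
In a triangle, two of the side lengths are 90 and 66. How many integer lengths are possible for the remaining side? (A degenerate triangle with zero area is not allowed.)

The triangle inequality gives |90 − 66| < c < 90 + 66, i.e. 24 < c < 156.
So c can be any integer from 25 to 155: 131 values.

131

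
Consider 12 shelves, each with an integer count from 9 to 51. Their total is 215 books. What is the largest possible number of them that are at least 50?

If k of the values are ≥ 50, the total is ≥ 50k + 9(12 − k).
Setting 50k + 9(12 − k) ≤ 215 gives 41k ≤ 107, so k ≤ 2.
k = 2 is achieved by 2 values at 50 and 10 at 9, total 190; add 25 to one value (staying below 50) to reach 215.

2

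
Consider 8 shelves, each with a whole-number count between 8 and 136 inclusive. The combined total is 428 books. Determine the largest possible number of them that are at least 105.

3

Suppose k of them are at least 105. Those contribute at least 105 each and the other 8 − k at least 8 each.
So the total is at least 105k + 8(8 − k) = 64 + 97k. This must be ≤ 428, giving k ≤ 3.
k = 3 is achieved by 3 values at 105 and 5 at 8, total 355; add 73 to one value (staying below 105) to reach 428.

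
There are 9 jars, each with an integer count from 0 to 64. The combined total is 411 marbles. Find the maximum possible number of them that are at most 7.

2

Suppose k of them are at most 7. Those contribute at most 7 each and the rest at most 64 each.
So the total is at most 7k + 64(9 − k) = 576 − 57k. This must still be ≥ 411, so k ≤ 2.
k = 2 is achieved by 2 values at 7 and 7 at 64, total 462; lower one of the 64's by 51 (still > 7) to reach 411.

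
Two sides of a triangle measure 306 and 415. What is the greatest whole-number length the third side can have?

The third side must be less than 306 + 415 = 721.
The largest integer below 721 is 720.

720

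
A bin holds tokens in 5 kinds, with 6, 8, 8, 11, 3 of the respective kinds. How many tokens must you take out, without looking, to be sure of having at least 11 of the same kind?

In the worst case you take as many as possible of each kind without reaching 11: 6 + 8 + 8 + 10 + 3 = 35.
The next one must give 11 of some kind, so 35 + 1 = 36.

36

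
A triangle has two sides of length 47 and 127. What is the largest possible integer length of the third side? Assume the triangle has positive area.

The third side must be less than 47 + 127 = 174.
The largest integer below 174 is 173.

173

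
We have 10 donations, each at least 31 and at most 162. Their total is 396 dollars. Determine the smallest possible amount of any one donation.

31

To make one donation as small as possible, make the other 9 as large as possible.
The other 9 can take up 9 × 162 = 1458 ≥ 396 − 31, so one donation can sit at its floor of 31.
Achievable: one at 31 and the other 9 totalling 365, which fits since 9 × 31 ≤ 365 ≤ 9 × 162.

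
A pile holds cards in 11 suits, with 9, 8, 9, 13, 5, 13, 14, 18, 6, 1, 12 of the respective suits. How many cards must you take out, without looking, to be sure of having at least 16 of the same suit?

106

In the worst case you take as many as possible of each suit without reaching 16: 9 + 8 + 9 + 13 + 5 + 13 + 14 + 15 + 6 + 1 + 12 = 105.
The next one must give 16 of some suit, so 105 + 1 = 106.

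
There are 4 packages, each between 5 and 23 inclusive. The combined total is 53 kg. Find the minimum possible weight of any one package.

5

To make one package as small as possible, make the other 3 as large as possible.
The other 3 can take up 3 × 23 = 69 ≥ 53 − 5, so one package can sit at its floor of 5.
Achievable: one at 5 and the other 3 totalling 48, which fits since 3 × 5 ≤ 48 ≤ 3 × 23.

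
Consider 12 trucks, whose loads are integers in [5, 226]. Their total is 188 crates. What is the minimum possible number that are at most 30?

Let j be the number exceeding 30. Then the total is ≥ 31·j + 5·(12 − j) = 60 + 26j.
So 26j ≤ 128 and j ≤ 4; hence at least 12 − 4 = 8 are ≤ 30.
Exactly 8 works: 8 values at 5 and 4 at 31 total 164; raise one of the low values by 24 (still ≤ 30) to hit 188.

8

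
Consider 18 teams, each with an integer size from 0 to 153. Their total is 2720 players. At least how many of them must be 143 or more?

15

Suppose at most 18 − j of them reach 143; then j values are ≤ 142 and the rest ≤ 153.
The total is then ≤ 142·j + 153·(18 − j) = 2754 − 11j. For this to be ≥ 2720 we need j ≤ 3, so at least 18 − 3 = 15 must reach 143.
Exactly 15 works: 15 values at 153 and 3 at 142 total 2721; lower one of the high values by 1 (still ≥ 143) to hit 2720.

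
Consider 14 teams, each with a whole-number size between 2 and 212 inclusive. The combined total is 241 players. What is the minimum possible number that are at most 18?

If only k of them are at most 18, the other 14 − k are at least 19, so the total is at least (14 − k)·19 + k·2.
This is ≤ 241, so (14 − k)·19 + 2k ≤ 241, which gives k ≥ 2.
Exactly 2 works: 2 values at 2 and 12 at 19 total 232; raise one of the low values by 9 (still ≤ 18) to hit 241.

2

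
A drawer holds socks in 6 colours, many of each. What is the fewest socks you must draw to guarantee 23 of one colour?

You could draw 22 of every colour without reaching 23 of any — 132 in all.
One more forces 23 of some colour, so 132 + 1 = 133.

133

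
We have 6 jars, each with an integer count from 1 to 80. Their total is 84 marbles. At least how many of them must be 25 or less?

3

Let j be the number exceeding 25. Then the total is ≥ 26·j + 1·(6 − j) = 6 + 25j.
So 25j ≤ 78 and j ≤ 3; hence at least 6 − 3 = 3 are ≤ 25.
Exactly 3 works: 3 values at 1 and 3 at 26 total 81; raise one of the low values by 3 (still ≤ 25) to hit 84.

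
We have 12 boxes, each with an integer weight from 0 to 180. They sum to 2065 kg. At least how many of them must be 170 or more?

Each value short of 170 is at most 169, costing at least 180 − 169 = 11 against the maximum total of 2160.
We can afford to lose at most 2160 − 2065 = 95, so at most ⌊95/11⌋ = 8 fall short, and at least 4 are ≥ 170.
Exactly 4 works: 4 values at 180 and 8 at 169 total 2072; lower one of the high values by 7 (still ≥ 170) to hit 2065.

4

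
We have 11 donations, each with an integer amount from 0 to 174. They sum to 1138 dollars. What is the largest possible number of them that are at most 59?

6

Suppose k of them are at most 59. Those contribute at most 59 each and the rest at most 174 each.
So the total is at most 59k + 174(11 − k) = 1914 − 115k. This must still be ≥ 1138, so k ≤ 6.
k = 6 is achieved by 6 values at 59 and 5 at 174, total 1224; lower one of the 174's by 86 (still > 59) to reach 1138.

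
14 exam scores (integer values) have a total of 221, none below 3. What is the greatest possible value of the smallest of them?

15

If every one of the 14 were at least 16, the total would be at least 14 × 16 = 224 > 221.
Achievable: 3 of them at 15 and 11 at 16 total 221.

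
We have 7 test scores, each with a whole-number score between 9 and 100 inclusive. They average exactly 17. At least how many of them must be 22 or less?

3

The total is 7 × 17 = 119.
Each value above 22 is at least 23, contributing at least 23 − 9 = 14 above the floor 9.
The sum exceeds the floor total 63 by 56, so at most ⌊56/14⌋ = 4 exceed 22, and at least 3 are ≤ 22.
Exactly 3 works: 3 values at 9 and 4 at 23 total 119.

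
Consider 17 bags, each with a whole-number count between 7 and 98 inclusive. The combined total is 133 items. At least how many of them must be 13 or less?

Let j be the number exceeding 13. Then the total is ≥ 14·j + 7·(17 − j) = 119 + 7j.
So 7j ≤ 14 and j ≤ 2; hence at least 17 − 2 = 15 are ≤ 13.
Exactly 15 works: 15 values at 7 and 2 at 14 total 133.

15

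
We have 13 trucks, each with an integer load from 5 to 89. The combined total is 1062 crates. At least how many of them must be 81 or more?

If only k of them are at least 81, the other 13 − k are at most 80, so the total is at most k·89 + (13 − k)·80.
This must reach 1062, so k·89 + (13 − k)·80 ≥ 1062, giving k ≥ 3.
Exactly 3 works: 3 values at 89 and 10 at 80 total 1067; lower one of the high values by 5 (still ≥ 81) to hit 1062.

3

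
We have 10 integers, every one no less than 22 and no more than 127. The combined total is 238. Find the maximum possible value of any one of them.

40

To make one integer as large as possible, make the other 9 as small as possible.
The other 9 contribute at least 9 × 22 = 198, leaving at most 238 − 198 = 40.
Since 40 ≤ 127, this is achievable: one at 40 and 9 at 22.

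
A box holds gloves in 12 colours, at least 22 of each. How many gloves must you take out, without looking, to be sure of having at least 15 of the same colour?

169

In the worst case you draw 14 of each of the 12 colours: 12 × 14 = 168.
One more forces 15 of some colour, so 168 + 1 = 169.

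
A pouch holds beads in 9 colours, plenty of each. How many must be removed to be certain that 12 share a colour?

In the worst case you draw 11 of each of the 9 colours: 9 × 11 = 99.
One more forces 12 of some colour, so 99 + 1 = 100.

100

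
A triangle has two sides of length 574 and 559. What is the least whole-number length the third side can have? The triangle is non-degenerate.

The third side must exceed |574 − 559| = 15.
The smallest integer above 15 is 16.

16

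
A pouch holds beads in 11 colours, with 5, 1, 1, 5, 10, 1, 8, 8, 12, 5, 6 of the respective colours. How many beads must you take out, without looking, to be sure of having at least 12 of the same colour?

In the worst case you take as many as possible of each colour without reaching 12: 5 + 1 + 1 + 5 + 10 + 1 + 8 + 8 + 11 + 5 + 6 = 61.
The next one must give 12 of some colour, so 61 + 1 = 62.

62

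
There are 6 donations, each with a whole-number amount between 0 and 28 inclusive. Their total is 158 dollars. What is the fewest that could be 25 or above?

Each value short of 25 is at most 24, costing at least 28 − 24 = 4 against the maximum total of 168.
We can afford to lose at most 168 − 158 = 10, so at most ⌊10/4⌋ = 2 fall short, and at least 4 are ≥ 25.
Exactly 4 works: 4 values at 28 and 2 at 24 total 160; lower one of the high values by 2 (still ≥ 25) to hit 158.

4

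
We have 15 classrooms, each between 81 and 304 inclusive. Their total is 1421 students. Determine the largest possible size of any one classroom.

Maximizing one value means minimizing the remaining 14.
The other 14 contribute at least 14 × 81 = 1134, leaving at most 1421 − 1134 = 287.
Since 287 ≤ 304, this is achievable: one at 287 and 14 at 81.

287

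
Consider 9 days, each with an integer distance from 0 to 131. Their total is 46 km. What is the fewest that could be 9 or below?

5

If only k of them are at most 9, the other 9 − k are at least 10, so the total is at least (9 − k)·10 + k·0.
This is ≤ 46, so (9 − k)·10 + 0k ≤ 46, which gives k ≥ 5.
Exactly 5 works: 5 values at 0 and 4 at 10 total 40; raise one of the low values by 6 (still ≤ 9) to hit 46.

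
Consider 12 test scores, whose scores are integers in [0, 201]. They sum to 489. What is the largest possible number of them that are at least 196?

With k values at 196 or above and the rest at least 0, the sum is at least 0 + 196k.
Since the sum is 489, we need 196k ≤ 489, i.e. k ≤ 2.
k = 2 is achieved by 2 values at 196 and 10 at 0, total 392; add 97 to one value (staying below 196) to reach 489.

2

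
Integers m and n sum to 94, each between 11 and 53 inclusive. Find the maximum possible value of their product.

2209

mn = m(94 − m) is maximized when m is as near 94/2 as the bounds allow.
Taking m = 47 and n = 47 (both in [11, 53]) gives mn = 2209.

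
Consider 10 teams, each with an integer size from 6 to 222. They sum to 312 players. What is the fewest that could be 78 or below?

Let j be the number exceeding 78. Then the total is ≥ 79·j + 6·(10 − j) = 60 + 73j.
So 73j ≤ 252 and j ≤ 3; hence at least 10 − 3 = 7 are ≤ 78.
Exactly 7 works: 7 values at 6 and 3 at 79 total 279; raise one of the low values by 33 (still ≤ 78) to hit 312.

7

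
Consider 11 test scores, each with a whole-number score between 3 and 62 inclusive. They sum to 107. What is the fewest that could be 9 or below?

Let j be the number exceeding 9. Then the total is ≥ 10·j + 3·(11 − j) = 33 + 7j.
So 7j ≤ 74 and j ≤ 10; hence at least 11 − 10 = 1 are ≤ 9.
Exactly 1 works: 1 value at 3 and 10 at 10 total 103; raise one of the low values by 4 (still ≤ 9) to hit 107.

1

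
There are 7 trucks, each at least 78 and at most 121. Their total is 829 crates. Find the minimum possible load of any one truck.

To make one truck as small as possible, make the other 6 as large as possible.
The other 6 contribute at most 6 × 121 = 726, leaving at least 829 − 726 = 103.
Since 103 ≥ 78, this is achievable: one at 103 and 6 at 121.

103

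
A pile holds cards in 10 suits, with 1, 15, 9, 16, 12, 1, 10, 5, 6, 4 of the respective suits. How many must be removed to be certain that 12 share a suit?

In the worst case you take as many as possible of each suit without reaching 12: 1 + 11 + 9 + 11 + 11 + 1 + 10 + 5 + 6 + 4 = 69.
The next one must give 12 of some suit, so 69 + 1 = 70.

70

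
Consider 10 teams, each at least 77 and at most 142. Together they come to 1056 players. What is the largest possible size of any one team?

To make one team as large as possible, make the other 9 as small as possible.
The other 9 contribute at least 9 × 77 = 693, leaving at most 1056 − 693 = 363.
But each team is capped at 142, so the maximum is 142.
Achievable: one at 142 and the other 9 totalling 914, which fits since 9 × 77 ≤ 914 ≤ 9 × 142.

142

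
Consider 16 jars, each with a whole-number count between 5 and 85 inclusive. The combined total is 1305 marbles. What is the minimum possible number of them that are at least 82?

Each value short of 82 is at most 81, costing at least 85 − 81 = 4 against the maximum total of 1360.
We can afford to lose at most 1360 − 1305 = 55, so at most ⌊55/4⌋ = 13 fall short, and at least 3 are ≥ 82.
Exactly 3 works: 3 values at 85 and 13 at 81 total 1308; lower one of the high values by 3 (still ≥ 82) to hit 1305.

3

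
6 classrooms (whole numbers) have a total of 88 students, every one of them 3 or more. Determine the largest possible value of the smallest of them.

If every one of the 6 were at least 15, the total would be at least 6 × 15 = 90 > 88.
Achievable: 2 of them at 14 and 4 at 15 total 88.

14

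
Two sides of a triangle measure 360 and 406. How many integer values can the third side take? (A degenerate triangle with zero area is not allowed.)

The triangle inequality gives |360 − 406| < c < 360 + 406, i.e. 46 < c < 766.
So c can be any integer from 47 to 765: 719 values.

719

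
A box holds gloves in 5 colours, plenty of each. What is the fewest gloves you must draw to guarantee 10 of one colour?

46

You could draw 9 of every colour without reaching 10 of any — 45 in all.
One more forces 10 of some colour, so 45 + 1 = 46.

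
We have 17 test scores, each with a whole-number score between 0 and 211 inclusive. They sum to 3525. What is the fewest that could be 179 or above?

16

If only k of them are at least 179, the other 17 − k are at most 178, so the total is at most k·211 + (17 − k)·178.
This must reach 3525, so k·211 + (17 − k)·178 ≥ 3525, giving k ≥ 16.
Exactly 16 works: 16 values at 211 and 1 at 178 total 3554; lower one of the high values by 29 (still ≥ 179) to hit 3525.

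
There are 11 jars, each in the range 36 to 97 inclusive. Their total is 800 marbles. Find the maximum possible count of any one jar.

97

To make one jar as large as possible, make the other 10 as small as possible.
The other 10 contribute at least 10 × 36 = 360, leaving at most 800 − 360 = 440.
But each jar is capped at 97, so the maximum is 97.
Achievable: one at 97 and the other 10 totalling 703, which fits since 10 × 36 ≤ 703 ≤ 10 × 97.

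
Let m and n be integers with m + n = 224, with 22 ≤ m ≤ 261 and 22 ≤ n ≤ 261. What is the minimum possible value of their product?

4444

For a fixed sum, mn is smallest when m and n are as far apart as possible.
At the endpoint m = 22, n = 224 − 22 = 202, so mn = 22 × 202 = 4444.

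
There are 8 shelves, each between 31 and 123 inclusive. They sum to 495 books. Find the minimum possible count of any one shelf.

Minimizing one value means maximizing the remaining 7.
The other 7 can take up 7 × 123 = 861 ≥ 495 − 31, so one shelf can sit at its floor of 31.
Achievable: one at 31 and the other 7 totalling 464, which fits since 7 × 31 ≤ 464 ≤ 7 × 123.

31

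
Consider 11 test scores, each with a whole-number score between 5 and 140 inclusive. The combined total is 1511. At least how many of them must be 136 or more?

6

Each value short of 136 is at most 135, costing at least 140 − 135 = 5 against the maximum total of 1540.
We can afford to lose at most 1540 − 1511 = 29, so at most ⌊29/5⌋ = 5 fall short, and at least 6 are ≥ 136.
Exactly 6 works: 6 values at 140 and 5 at 135 total 1515; lower one of the high values by 4 (still ≥ 136) to hit 1511.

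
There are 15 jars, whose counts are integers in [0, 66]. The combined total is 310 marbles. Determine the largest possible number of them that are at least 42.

With k values at 42 or above and the rest at least 0, the sum is at least 0 + 42k.
Since the sum is 310, we need 42k ≤ 310, i.e. k ≤ 7.
k = 7 is achieved by 7 values at 42 and 8 at 0, total 294; add 16 to one value (staying below 42) to reach 310.

7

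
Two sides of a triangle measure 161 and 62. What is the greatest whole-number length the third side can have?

222

The third side must be less than 161 + 62 = 223.
The largest integer below 223 is 222.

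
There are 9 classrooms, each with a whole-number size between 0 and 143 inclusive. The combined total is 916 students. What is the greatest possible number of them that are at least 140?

If k of the values are ≥ 140, the total is ≥ 140k + 0(9 − k).
Setting 140k + 0(9 − k) ≤ 916 gives 140k ≤ 916, so k ≤ 6.
k = 6 is achieved by 6 values at 140 and 3 at 0, total 840; add 76 to one value (staying below 140) to reach 916.

6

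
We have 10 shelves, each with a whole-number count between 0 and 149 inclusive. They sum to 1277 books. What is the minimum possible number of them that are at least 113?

Each value short of 113 is at most 112, costing at least 149 − 112 = 37 against the maximum total of 1490.
We can afford to lose at most 1490 − 1277 = 213, so at most ⌊213/37⌋ = 5 fall short, and at least 5 are ≥ 113.
Exactly 5 works: 5 values at 149 and 5 at 112 total 1305; lower one of the high values by 28 (still ≥ 113) to hit 1277.

5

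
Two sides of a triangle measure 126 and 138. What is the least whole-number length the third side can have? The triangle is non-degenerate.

The third side must exceed |126 − 138| = 12.
The smallest integer above 12 is 13.

13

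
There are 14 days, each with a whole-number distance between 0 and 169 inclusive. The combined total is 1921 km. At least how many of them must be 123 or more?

5

If only k of them are at least 123, the other 14 − k are at most 122, so the total is at most k·169 + (14 − k)·122.
This must reach 1921, so k·169 + (14 − k)·122 ≥ 1921, giving k ≥ 5.
Exactly 5 works: 5 values at 169 and 9 at 122 total 1943; lower one of the high values by 22 (still ≥ 123) to hit 1921.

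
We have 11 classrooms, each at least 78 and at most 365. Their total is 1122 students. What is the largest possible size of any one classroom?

342

To make one classroom as large as possible, make the other 10 as small as possible.
The other 10 contribute at least 10 × 78 = 780, leaving at most 1122 − 780 = 342.
Since 342 ≤ 365, this is achievable: one at 342 and 10 at 78.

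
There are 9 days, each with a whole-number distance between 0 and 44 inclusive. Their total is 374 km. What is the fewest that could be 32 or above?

8

Each value short of 32 is at most 31, costing at least 44 − 31 = 13 against the maximum total of 396.
We can afford to lose at most 396 − 374 = 22, so at most ⌊22/13⌋ = 1 fall short, and at least 8 are ≥ 32.
Exactly 8 works: 8 values at 44 and 1 at 31 total 383; lower one of the high values by 9 (still ≥ 32) to hit 374.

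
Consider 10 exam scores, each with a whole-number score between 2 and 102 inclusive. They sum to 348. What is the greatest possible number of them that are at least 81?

With k values at 81 or above and the rest at least 2, the sum is at least 20 + 79k.
Since the sum is 348, we need 79k ≤ 328, i.e. k ≤ 4.
k = 4 is achieved by 4 values at 81 and 6 at 2, total 336; add 12 to one value (staying below 81) to reach 348.

4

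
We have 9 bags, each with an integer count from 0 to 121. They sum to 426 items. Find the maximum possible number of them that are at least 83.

5

Suppose k of them are at least 83. Those contribute at least 83 each and the other 9 − k at least 0 each.
So the total is at least 83k + 0(9 − k) = 0 + 83k. This must be ≤ 426, giving k ≤ 5.
k = 5 is achieved by 5 values at 83 and 4 at 0, total 415; add 11 to one value (staying below 83) to reach 426.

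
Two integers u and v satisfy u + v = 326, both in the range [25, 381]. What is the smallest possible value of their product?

7525

Since u + v is fixed, pushing one of them to its bound minimizes the product.
At the endpoint u = 25, v = 326 − 25 = 301, so uv = 25 × 301 = 7525.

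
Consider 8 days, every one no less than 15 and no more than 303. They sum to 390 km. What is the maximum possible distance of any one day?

285

Maximizing one value means minimizing the remaining 7.
The other 7 contribute at least 7 × 15 = 105, leaving at most 390 − 105 = 285.
Since 285 ≤ 303, this is achievable: one at 285 and 7 at 15.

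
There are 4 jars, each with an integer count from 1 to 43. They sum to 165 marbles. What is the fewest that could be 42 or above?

1

Suppose at most 4 − j of them reach 42; then j values are ≤ 41 and the rest ≤ 43.
The total is then ≤ 41·j + 43·(4 − j) = 172 − 2j. For this to be ≥ 165 we need j ≤ 3, so at least 4 − 3 = 1 must reach 42.
Exactly 1 works: 1 value at 43 and 3 at 41 total 166; lower one of the high values by 1 (still ≥ 42) to hit 165.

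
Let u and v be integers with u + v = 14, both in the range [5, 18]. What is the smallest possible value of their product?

45

For a fixed sum, uv is smallest when u and v are as far apart as possible.
At the endpoint u = 5, v = 14 − 5 = 9, so uv = 5 × 9 = 45.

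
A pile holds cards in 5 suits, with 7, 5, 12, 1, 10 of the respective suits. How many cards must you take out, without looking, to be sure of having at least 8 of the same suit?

28

In the worst case you take as many as possible of each suit without reaching 8: 7 + 5 + 7 + 1 + 7 = 27.
The next one must give 8 of some suit, so 27 + 1 = 28.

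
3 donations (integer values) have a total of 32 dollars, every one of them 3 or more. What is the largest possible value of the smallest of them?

If every one of the 3 were at least 11, the total would be at least 3 × 11 = 33 > 32.
Equality holds with 1 value of 10 and 2 values of 11.

10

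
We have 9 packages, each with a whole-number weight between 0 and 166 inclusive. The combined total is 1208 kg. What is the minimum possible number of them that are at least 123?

If only k of them are at least 123, the other 9 − k are at most 122, so the total is at most k·166 + (9 − k)·122.
This must reach 1208, so k·166 + (9 − k)·122 ≥ 1208, giving k ≥ 3.
Exactly 3 works: 3 values at 166 and 6 at 122 total 1230; lower one of the high values by 22 (still ≥ 123) to hit 1208.

3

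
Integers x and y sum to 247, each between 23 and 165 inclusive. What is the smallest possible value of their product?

13530

xy = x(247 − x) is concave in x, so over [82, 165] it is minimized at an endpoint.
The extreme feasible split is x = 82, y = 165, giving xy = 13530.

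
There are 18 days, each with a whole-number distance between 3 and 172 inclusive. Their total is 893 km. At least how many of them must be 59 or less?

4

Let j be the number exceeding 59. Then the total is ≥ 60·j + 3·(18 − j) = 54 + 57j.
So 57j ≤ 839 and j ≤ 14; hence at least 18 − 14 = 4 are ≤ 59.
Exactly 4 works: 4 values at 3 and 14 at 60 total 852; raise one of the low values by 41 (still ≤ 59) to hit 893.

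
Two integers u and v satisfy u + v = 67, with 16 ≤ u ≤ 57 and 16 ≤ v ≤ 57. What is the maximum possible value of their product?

1122

For a fixed sum, the product uv is largest when u and v are as close as possible.
Taking u = 33 and v = 34 (both in [16, 57]) gives uv = 1122.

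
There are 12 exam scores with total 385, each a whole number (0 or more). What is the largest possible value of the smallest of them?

32

The average is 385/12 < 33, so some value is ≤ 32.
Equality holds with 11 values of 32 and 1 value of 33.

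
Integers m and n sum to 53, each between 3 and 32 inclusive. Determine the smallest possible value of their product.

mn = m(53 − m) is concave in m, so over [21, 32] it is minimized at an endpoint.
The extreme feasible split is m = 21, n = 32, giving mn = 672.

672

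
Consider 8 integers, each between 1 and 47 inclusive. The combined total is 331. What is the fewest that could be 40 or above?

3

Suppose at most 8 − j of them reach 40; then j values are ≤ 39 and the rest ≤ 47.
The total is then ≤ 39·j + 47·(8 − j) = 376 − 8j. For this to be ≥ 331 we need j ≤ 5, so at least 8 − 5 = 3 must reach 40.
Exactly 3 works: 3 values at 47 and 5 at 39 total 336; lower one of the high values by 5 (still ≥ 40) to hit 331.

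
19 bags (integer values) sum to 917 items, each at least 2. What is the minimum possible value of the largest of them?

The 19 values sum to 917, so their maximum is at least ⌈917/19⌉ = 49.
Achievable: 5 of them at 49 and 14 at 48 total 917.

49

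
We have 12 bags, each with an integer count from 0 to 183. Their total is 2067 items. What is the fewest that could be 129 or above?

10

Suppose at most 12 − j of them reach 129; then j values are ≤ 128 and the rest ≤ 183.
The total is then ≤ 128·j + 183·(12 − j) = 2196 − 55j. For this to be ≥ 2067 we need j ≤ 2, so at least 12 − 2 = 10 must reach 129.
Exactly 10 works: 10 values at 183 and 2 at 128 total 2086; lower one of the high values by 19 (still ≥ 129) to hit 2067.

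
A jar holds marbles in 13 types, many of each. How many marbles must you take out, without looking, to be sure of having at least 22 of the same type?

In the worst case you draw 21 of each of the 13 types: 13 × 21 = 273.
One more forces 22 of some type, so 273 + 1 = 274.

274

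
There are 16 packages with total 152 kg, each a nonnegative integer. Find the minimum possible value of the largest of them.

Some value must be at least ⌈152/16⌉ = 10, since 16 × 9 = 144 < 152.
Equality holds with 8 values of 10 and 8 values of 9.

10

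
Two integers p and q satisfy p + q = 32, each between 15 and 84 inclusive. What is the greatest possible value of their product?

pq = p(32 − p) is maximized when p is as near 32/2 as the bounds allow.
Taking p = 16 and q = 16 (both in [15, 84]) gives pq = 256.

256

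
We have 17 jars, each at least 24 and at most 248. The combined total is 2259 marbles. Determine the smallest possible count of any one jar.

Minimizing one value means maximizing the remaining 16.
The other 16 can take up 16 × 248 = 3968 ≥ 2259 − 24, so one jar can sit at its floor of 24.
Achievable: one at 24 and the other 16 totalling 2235, which fits since 16 × 24 ≤ 2235 ≤ 16 × 248.

24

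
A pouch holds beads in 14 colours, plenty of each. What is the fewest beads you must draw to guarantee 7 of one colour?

You could draw 6 of every colour without reaching 7 of any — 84 in all.
One more forces 7 of some colour, so 84 + 1 = 85.

85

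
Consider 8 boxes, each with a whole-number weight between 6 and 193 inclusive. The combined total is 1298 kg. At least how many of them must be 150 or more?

Suppose at most 8 − j of them reach 150; then j values are ≤ 149 and the rest ≤ 193.
The total is then ≤ 149·j + 193·(8 − j) = 1544 − 44j. For this to be ≥ 1298 we need j ≤ 5, so at least 8 − 5 = 3 must reach 150.
Exactly 3 works: 3 values at 193 and 5 at 149 total 1324; lower one of the high values by 26 (still ≥ 150) to hit 1298.

3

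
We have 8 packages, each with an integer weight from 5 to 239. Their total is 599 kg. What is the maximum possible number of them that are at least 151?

3

With k values at 151 or above and the rest at least 5, the sum is at least 40 + 146k.
Since the sum is 599, we need 146k ≤ 559, i.e. k ≤ 3.
k = 3 is achieved by 3 values at 151 and 5 at 5, total 478; add 121 to one value (staying below 151) to reach 599.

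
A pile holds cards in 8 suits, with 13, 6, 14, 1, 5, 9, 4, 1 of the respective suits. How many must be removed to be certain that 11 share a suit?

In the worst case you take as many as possible of each suit without reaching 11: 10 + 6 + 10 + 1 + 5 + 9 + 4 + 1 = 46.
The next one must give 11 of some suit, so 46 + 1 = 47.

47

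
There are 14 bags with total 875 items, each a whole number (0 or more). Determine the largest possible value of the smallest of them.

If every one of the 14 were at least 63, the total would be at least 14 × 63 = 882 > 875.
Taking 7 copies of 62 and 7 copies of 63 gives exactly 875, so 62 is attained.

62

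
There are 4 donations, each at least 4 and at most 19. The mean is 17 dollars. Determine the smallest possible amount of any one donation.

11

Minimizing one value means maximizing the remaining 3.
The total is 4 × 17 = 68.
The other 3 contribute at most 3 × 19 = 57, leaving at least 68 − 57 = 11.
Since 11 ≥ 4, this is achievable: one at 11 and 3 at 19.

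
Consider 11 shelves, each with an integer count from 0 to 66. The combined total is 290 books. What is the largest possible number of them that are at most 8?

Suppose k of them are at most 8. Those contribute at most 8 each and the rest at most 66 each.
So the total is at most 8k + 66(11 − k) = 726 − 58k. This must still be ≥ 290, so k ≤ 7.
k = 7 is achieved by 7 values at 8 and 4 at 66, total 320; lower one of the 66's by 30 (still > 8) to reach 290.

7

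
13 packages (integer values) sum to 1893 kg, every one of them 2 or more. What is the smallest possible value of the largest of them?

146

The average is 1893/13 > 145, so not all 13 can be 145 or less; the largest is ≥ 146.
Equality holds with 8 values of 146 and 5 values of 145.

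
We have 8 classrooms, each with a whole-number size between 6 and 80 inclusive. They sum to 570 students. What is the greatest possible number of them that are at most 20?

1

Each value at 20 or below falls at least 80 − 20 = 60 short of the ceiling 80.
The ceiling total is 8 × 80 = 640, and we need 570, so at most ⌊(640 − 570)/60⌋ = 1 can be that low.
k = 1 is achieved by 1 value at 20 and 7 at 80, total 580; lower one of the 80's by 10 (still > 20) to reach 570.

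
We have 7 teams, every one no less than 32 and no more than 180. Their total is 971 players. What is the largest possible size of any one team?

180

Maximizing one value means minimizing the remaining 6.
The other 6 contribute at least 6 × 32 = 192, leaving at most 971 − 192 = 779.
But each team is capped at 180, so the maximum is 180.
Achievable: one at 180 and the other 6 totalling 791, which fits since 6 × 32 ≤ 791 ≤ 6 × 180.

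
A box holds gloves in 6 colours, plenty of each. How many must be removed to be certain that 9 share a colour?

In the worst case you draw 8 of each of the 6 colours: 6 × 8 = 48.
One more forces 9 of some colour, so 48 + 1 = 49.

49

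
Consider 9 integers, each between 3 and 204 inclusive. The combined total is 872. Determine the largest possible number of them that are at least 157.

Suppose k of them are at least 157. Those contribute at least 157 each and the other 9 − k at least 3 each.
So the total is at least 157k + 3(9 − k) = 27 + 154k. This must be ≤ 872, giving k ≤ 5.
k = 5 is achieved by 5 values at 157 and 4 at 3, total 797; add 75 to one value (staying below 157) to reach 872.

5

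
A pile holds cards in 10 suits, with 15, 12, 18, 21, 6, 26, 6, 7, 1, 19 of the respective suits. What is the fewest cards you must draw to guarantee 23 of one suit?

128

In the worst case you take as many as possible of each suit without reaching 23: 15 + 12 + 18 + 21 + 6 + 22 + 6 + 7 + 1 + 19 = 127.
The next one must give 23 of some suit, so 127 + 1 = 128.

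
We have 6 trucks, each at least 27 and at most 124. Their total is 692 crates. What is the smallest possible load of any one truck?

Minimizing one value means maximizing the remaining 5.
The other 5 contribute at most 5 × 124 = 620, leaving at least 692 − 620 = 72.
Since 72 ≥ 27, this is achievable: one at 72 and 5 at 124.

72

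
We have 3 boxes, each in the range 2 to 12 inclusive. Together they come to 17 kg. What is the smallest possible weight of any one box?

To make one box as small as possible, make the other 2 as large as possible.
The other 2 can take up 2 × 12 = 24 ≥ 17 − 2, so one box can sit at its floor of 2.
Achievable: one at 2 and the other 2 totalling 15, which fits since 2 × 2 ≤ 15 ≤ 2 × 12.

2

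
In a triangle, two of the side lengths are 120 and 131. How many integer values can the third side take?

239

The triangle inequality gives |120 − 131| < c < 120 + 131, i.e. 11 < c < 251.
So c can be any integer from 12 to 250: 239 values.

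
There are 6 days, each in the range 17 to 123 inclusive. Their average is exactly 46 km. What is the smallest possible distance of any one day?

To make one day as small as possible, make the other 5 as large as possible.
The total is 6 × 46 = 276.
The other 5 can take up 5 × 123 = 615 ≥ 276 − 17, so one day can sit at its floor of 17.
Achievable: one at 17 and the other 5 totalling 259, which fits since 5 × 17 ≤ 259 ≤ 5 × 123.

17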